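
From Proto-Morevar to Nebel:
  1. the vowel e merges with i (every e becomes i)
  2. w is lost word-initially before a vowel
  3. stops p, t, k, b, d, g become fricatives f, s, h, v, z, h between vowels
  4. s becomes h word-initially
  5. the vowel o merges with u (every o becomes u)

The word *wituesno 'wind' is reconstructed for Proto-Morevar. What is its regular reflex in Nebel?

isuisnu

Nebel: *wituesno > wituisno > ituisno > isuisno > isuisnu  (by vowel merger, glide loss, intervocalic lenition, vowel merger)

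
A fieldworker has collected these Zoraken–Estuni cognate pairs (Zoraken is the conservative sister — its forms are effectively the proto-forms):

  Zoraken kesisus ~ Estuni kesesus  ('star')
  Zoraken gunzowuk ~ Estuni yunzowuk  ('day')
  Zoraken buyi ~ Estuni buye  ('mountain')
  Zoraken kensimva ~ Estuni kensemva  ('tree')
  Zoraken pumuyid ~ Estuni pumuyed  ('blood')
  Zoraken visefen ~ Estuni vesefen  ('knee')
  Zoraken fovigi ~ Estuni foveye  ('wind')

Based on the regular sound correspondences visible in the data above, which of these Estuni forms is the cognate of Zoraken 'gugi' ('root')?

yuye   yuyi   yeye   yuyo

gunzowuk ~ yunzowuk — Zoraken g corresponds to Estuni y word-initially before a back vowel.
fovigi ~ foveye — Zoraken g corresponds to Estuni y between vowels (before a front vowel).
buyi ~ buye, fovigi ~ foveye — Zoraken i corresponds to Estuni e word-finally.
Applying these to Zoraken 'gugi':
  gugi → yugi   (g→y word-initially before a back vowel)
  yugi → yuyi   (g→y between vowels (before a front vowel))
  yuyi → yuye   (i→e word-finally)
So the Estuni cognate is 'yuye'.

yuye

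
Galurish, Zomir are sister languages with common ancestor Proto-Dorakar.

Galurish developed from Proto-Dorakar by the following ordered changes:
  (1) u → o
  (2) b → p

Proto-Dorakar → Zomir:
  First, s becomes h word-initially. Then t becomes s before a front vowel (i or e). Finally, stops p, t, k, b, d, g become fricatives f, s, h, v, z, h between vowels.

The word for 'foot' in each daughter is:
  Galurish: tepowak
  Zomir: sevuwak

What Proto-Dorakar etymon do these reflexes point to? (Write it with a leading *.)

*tebuwak

Position 1: Galurish has t, Zomir has s. Galurish preserves t here (none of its changes turn any other segment into t), so the proto-segment is *t.
Position 4: Galurish has o, Zomir has u. Zomir preserves u here (none of its changes turn any other segment into u), so the proto-segment is *u.
Position 3: Galurish has p, Zomir has v. Taking the neighbouring segments as reconstructed: Galurish p could go back to *p or *b; Zomir v could go back to *b or *v — the one source consistent with every daughter is *b.
Verify the candidate proto-form against each daughter:
Galurish: *tebuwak
  tebuwak → tebowak   [vowel merger]
  tebowak → tepowak   [unconditioned shift]
  giving Galurish tepowak.
Zomir: start from *tebuwak.
  rule 1: no change — tebuwak
  rule 2 (palatalisation): tebuwak → sebuwak
  rule 3 (intervocalic lenition): sebuwak → sevuwak
  ⇒ Zomir sevuwak
No other proto-form is consistent with every reflex, so the reconstruction is *tebuwak.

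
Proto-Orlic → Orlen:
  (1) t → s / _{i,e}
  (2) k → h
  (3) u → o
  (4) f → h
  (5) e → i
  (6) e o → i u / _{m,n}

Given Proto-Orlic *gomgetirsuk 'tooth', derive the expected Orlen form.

gumgisirsoh

Orlen: start from *gomgetirsuk.
  rule 1 (palatalisation): gomgetirsuk → gomgesirsuk
  rule 2 (unconditioned shift): gomgesirsuk → gomgesirsuh
  rule 3 (vowel merger): gomgesirsuh → gomgesirsoh
  rule 4: no change — gomgesirsoh
  rule 5 (vowel merger): gomgesirsoh → gomgisirsoh
  rule 6 (pre-nasal raising): gomgisirsoh → gumgisirsoh
  ⇒ Orlen gumgisirsoh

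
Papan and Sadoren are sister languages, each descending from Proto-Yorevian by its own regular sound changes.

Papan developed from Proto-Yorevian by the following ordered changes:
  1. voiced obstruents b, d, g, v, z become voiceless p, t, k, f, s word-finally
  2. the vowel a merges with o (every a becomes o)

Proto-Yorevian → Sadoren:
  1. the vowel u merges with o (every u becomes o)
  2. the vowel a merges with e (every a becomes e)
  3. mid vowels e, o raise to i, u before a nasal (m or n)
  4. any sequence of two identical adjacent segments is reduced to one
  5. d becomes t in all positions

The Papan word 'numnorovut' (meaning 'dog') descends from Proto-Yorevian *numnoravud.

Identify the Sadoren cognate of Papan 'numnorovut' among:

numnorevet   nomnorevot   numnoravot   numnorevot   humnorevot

numnorevot

Sadoren: *numnoravud > nomnoravod > nomnorevod > numnorevod > numnorevot  (by vowel merger, vowel merger, pre-nasal raising, unconditioned shift)
Only 'numnorevot' matches the regular Sadoren development of *numnoravud.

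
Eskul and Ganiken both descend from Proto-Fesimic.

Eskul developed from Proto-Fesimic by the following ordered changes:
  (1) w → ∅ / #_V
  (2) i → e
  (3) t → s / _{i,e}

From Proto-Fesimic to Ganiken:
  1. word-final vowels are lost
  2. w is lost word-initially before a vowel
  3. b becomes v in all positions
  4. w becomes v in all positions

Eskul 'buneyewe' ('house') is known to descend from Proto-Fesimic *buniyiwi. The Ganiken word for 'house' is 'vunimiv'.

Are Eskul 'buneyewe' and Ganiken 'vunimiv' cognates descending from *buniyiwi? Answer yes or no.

Derive the expected Ganiken reflex of *buniyiwi:
Ganiken: start from *buniyiwi.
  rule 1 (apocope): buniyiwi → buniyiw
  rule 2: no change — buniyiw
  rule 3 (unconditioned shift): buniyiw → vuniyiw
  rule 4 (unconditioned shift): vuniyiw → vuniyiv
  ⇒ Ganiken vuniyiv
The regular Ganiken reflex would be 'vuniyiv', but the attested form is 'vunimiv'. The correspondence is irregular, so they are not cognates (the Ganiken form has a different source).

no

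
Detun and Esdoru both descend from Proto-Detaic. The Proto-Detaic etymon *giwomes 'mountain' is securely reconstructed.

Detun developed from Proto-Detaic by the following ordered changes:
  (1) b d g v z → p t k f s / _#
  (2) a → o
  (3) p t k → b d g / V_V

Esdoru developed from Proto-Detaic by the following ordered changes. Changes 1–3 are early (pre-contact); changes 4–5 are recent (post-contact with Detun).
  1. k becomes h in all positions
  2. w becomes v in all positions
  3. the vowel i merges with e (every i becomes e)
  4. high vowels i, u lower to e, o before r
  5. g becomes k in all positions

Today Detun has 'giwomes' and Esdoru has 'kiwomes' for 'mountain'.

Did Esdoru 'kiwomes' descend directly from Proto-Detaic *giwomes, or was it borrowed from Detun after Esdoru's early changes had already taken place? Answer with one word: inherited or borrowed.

borrowed

If inherited, *giwomes would pass through all of Esdoru's changes:
Esdoru: *giwomes > givomes > gevomes > kevomes  (by unconditioned shift, vowel merger, unconditioned shift)
If borrowed from Detun 'giwomes' after the early changes, it would undergo only the recent ones:
  rule 4 (pre-rhotic lowering): no change (giwomes)
  rule 5 (unconditioned shift): giwomes → kiwomes
  ⇒ as a loan: kiwomes
Esdoru 'kiwomes' matches the loan outcome 'kiwomes', not the inherited 'kevomes' — it skipped the early Esdoru changes, so it was borrowed from Detun.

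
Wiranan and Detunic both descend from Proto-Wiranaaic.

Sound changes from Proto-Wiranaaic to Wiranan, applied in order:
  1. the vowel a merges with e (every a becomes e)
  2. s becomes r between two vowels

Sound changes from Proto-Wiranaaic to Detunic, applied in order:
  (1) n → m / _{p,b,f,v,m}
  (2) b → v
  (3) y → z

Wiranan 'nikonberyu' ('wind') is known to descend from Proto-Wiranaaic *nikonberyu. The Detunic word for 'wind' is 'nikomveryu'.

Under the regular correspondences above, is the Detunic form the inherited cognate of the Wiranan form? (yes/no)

Derive the expected Detunic reflex of *nikonberyu:
Detunic: *nikonberyu
  nikonberyu → nikomberyu   [nasal place assimilation]
  nikomberyu → nikomveryu   [unconditioned shift]
  nikomveryu → nikomverzu   [unconditioned shift]
  giving Detunic nikomverzu.
The regular Detunic reflex would be 'nikomverzu', but the attested form is 'nikomveryu'. The correspondence is irregular, so they are not cognates (the Detunic form has a different source).

no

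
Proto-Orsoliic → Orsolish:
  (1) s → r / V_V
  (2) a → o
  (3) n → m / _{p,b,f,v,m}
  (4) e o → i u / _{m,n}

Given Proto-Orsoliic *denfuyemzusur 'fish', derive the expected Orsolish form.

dimfuyimzurur

Orsolish: start from *denfuyemzusur.
  rule 1 (rhotacism): denfuyemzusur → denfuyemzurur
  rule 2: no change — denfuyemzurur
  rule 3 (nasal place assimilation): denfuyemzurur → demfuyemzurur
  rule 4 (pre-nasal raising): demfuyemzurur → dimfuyimzurur
  ⇒ Orsolish dimfuyimzurur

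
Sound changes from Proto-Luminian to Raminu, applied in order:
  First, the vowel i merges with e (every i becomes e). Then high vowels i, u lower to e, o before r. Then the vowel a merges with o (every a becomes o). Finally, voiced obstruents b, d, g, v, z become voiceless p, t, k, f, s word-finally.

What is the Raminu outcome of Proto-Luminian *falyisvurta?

Raminu: *falyisvurta > falyesvurta > falyesvorta > folyesvorto  (by vowel merger, pre-rhotic lowering, vowel merger)

folyesvorto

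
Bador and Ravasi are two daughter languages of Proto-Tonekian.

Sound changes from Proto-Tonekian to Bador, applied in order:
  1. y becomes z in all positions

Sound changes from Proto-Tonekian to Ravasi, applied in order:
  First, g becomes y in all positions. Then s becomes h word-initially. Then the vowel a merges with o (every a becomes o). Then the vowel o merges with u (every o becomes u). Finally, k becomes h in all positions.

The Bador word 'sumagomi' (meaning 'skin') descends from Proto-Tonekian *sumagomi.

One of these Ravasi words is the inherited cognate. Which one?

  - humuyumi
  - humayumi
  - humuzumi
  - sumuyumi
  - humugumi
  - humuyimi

Ravasi: *sumagomi > sumayomi > humayomi > humoyomi > humuyumi  (by unconditioned shift, debuccalisation, vowel merger, vowel merger)
Only 'humuyumi' matches the regular Ravasi development of *sumagomi.

humuyumi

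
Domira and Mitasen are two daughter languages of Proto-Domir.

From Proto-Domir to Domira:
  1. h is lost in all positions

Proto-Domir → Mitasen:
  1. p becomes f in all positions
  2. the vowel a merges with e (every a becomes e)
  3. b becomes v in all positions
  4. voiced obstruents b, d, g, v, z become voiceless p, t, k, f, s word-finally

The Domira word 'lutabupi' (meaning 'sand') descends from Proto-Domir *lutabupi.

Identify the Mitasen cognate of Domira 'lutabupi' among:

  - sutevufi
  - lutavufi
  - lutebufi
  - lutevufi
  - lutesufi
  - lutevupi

lutevufi

Mitasen: *lutabupi
  lutabupi → lutabufi   [unconditioned shift]
  lutabufi → lutebufi   [vowel merger]
  lutebufi → lutevufi   [unconditioned shift]
  lutevufi (rule 4 does not apply)
  giving Mitasen lutevufi.
Only 'lutevufi' matches the regular Mitasen development of *lutabupi.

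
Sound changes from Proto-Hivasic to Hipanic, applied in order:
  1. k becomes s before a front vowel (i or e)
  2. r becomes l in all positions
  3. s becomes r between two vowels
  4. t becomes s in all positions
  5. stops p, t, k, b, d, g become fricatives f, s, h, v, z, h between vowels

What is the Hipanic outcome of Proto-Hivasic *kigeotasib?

siheosarib

Hipanic: *kigeotasib
  kigeotasib → sigeotasib   [palatalisation]
  sigeotasib (rule 2 does not apply)
  sigeotasib → sigeotarib   [rhotacism]
  sigeotarib → sigeosarib   [unconditioned shift]
  sigeosarib → siheosarib   [intervocalic lenition]
  giving Hipanic siheosarib.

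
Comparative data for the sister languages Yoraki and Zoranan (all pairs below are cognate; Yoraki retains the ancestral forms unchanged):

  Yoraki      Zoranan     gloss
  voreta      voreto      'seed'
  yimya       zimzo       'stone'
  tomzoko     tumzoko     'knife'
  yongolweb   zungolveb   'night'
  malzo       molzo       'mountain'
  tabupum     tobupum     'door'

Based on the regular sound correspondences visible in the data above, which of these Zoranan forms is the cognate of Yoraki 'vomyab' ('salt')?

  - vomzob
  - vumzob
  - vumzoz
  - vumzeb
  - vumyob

tomzoko ~ tumzoko — Yoraki o corresponds to Zoranan u after a consonant, before a nasal.
yimya ~ zimzo — Yoraki y corresponds to Zoranan z after a consonant, before a back vowel.
tabupum ~ tobupum — Yoraki a corresponds to Zoranan o after a consonant, before a labial obstruent.
Applying these to Yoraki 'vomyab':
  vomyab → vumyab   (o→u after a consonant, before a nasal)
  vumyab → vumzab   (y→z after a consonant, before a back vowel)
  vumzab → vumzob   (a→o after a consonant, before a labial obstruent)
So the Zoranan cognate is 'vumzob'.

vumzob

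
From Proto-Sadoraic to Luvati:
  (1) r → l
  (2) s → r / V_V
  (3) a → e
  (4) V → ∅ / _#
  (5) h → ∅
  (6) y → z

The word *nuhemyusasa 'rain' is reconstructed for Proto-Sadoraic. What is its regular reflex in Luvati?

nuemzurer

Luvati: *nuhemyusasa > nuhemyurara > nuhemyurere > nuhemyurer > nuemyurer > nuemzurer  (by rhotacism, vowel merger, apocope, h-loss, unconditioned shift)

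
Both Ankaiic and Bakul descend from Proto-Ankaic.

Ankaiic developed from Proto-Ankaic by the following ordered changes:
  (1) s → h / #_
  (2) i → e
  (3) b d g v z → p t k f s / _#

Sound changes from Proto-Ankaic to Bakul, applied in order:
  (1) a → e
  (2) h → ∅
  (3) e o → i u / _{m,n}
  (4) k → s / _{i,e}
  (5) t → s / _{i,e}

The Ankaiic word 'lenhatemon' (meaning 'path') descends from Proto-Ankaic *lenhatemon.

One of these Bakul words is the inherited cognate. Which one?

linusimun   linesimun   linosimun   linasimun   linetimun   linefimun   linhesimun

linesimun

Bakul: start from *lenhatemon.
  rule 1 (vowel merger): lenhatemon → lenhetemon
  rule 2 (h-loss): lenhetemon → lenetemon
  rule 3 (pre-nasal raising): lenetemon → linetimun
  rule 4: no change — linetimun
  rule 5 (palatalisation): linetimun → linesimun
  ⇒ Bakul linesimun
The other candidates each miss or misapply at least one Bakul change.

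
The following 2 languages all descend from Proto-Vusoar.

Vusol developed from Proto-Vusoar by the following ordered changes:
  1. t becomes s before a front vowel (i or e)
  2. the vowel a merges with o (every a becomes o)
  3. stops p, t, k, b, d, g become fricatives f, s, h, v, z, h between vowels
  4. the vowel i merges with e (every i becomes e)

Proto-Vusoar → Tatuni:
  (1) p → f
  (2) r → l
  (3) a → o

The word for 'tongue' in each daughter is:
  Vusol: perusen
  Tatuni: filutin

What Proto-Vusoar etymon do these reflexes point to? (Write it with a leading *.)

Position 6: Vusol has e, Tatuni has i. Tatuni preserves i here (none of its changes turn any other segment into i), so the proto-segment is *i.
Position 5: Vusol has s, Tatuni has t. Tatuni preserves t here (none of its changes turn any other segment into t), so the proto-segment is *t.
Continuing position by position gives *pirutin; check it forward:
Vusol: start from *pirutin.
  rule 1 (palatalisation): pirutin → pirusin
  rule 2: no change — pirusin
  rule 3: no change — pirusin
  rule 4 (vowel merger): pirusin → perusen
  ⇒ Vusol perusen
Tatuni: start from *pirutin.
  rule 1 (unconditioned shift): pirutin → firutin
  rule 2 (unconditioned shift): firutin → filutin
  rule 3: no change — filutin
  ⇒ Tatuni filutin
Only *pirutin yields all of Vusol perusen, Tatuni filutin.

*pirutin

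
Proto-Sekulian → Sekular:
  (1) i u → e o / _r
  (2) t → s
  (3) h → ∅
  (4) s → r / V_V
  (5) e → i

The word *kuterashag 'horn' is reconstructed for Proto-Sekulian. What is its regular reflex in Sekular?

kurirarag

Sekular: start from *kuterashag.
  rule 1: no change — kuterashag
  rule 2 (unconditioned shift): kuterashag → kuserashag
  rule 3 (h-loss): kuserashag → kuserasag
  rule 4 (rhotacism): kuserasag → kurerarag
  rule 5 (vowel merger): kurerarag → kurirarag
  ⇒ Sekular kurirarag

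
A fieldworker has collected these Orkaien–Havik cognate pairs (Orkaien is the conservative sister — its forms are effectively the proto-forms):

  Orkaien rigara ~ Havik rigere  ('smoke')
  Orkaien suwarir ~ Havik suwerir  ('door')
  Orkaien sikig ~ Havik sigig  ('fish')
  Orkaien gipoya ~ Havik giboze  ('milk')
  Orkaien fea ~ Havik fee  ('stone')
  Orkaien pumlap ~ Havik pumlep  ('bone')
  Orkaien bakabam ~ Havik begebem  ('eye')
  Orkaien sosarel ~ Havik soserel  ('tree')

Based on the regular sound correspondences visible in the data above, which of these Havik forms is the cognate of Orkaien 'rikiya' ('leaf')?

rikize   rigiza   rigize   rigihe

sikig ~ sigig — Orkaien k corresponds to Havik g between vowels (before a front vowel).
gipoya ~ giboze — Orkaien y corresponds to Havik z between vowels (before a back vowel).
rigara ~ rigere, gipoya ~ giboze — Orkaien a corresponds to Havik e word-finally.
Applying these to Orkaien 'rikiya':
  rikiya → rigiya   (k→g between vowels (before a front vowel))
  rigiya → rigiza   (y→z between vowels (before a back vowel))
  rigiza → rigize   (a→e word-finally)
So the Havik cognate is 'rigize'.

rigize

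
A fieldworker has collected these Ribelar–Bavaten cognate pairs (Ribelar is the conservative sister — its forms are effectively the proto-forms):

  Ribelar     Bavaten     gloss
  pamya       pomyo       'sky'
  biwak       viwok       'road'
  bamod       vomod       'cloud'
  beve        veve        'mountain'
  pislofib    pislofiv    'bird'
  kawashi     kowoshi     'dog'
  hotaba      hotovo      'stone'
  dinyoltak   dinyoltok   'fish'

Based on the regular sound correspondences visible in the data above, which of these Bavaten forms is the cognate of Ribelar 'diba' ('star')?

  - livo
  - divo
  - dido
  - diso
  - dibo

divo

hotaba ~ hotovo — Ribelar b corresponds to Bavaten v between vowels (before a back vowel).
pamya ~ pomyo, hotaba ~ hotovo — Ribelar a corresponds to Bavaten o word-finally.
Applying these to Ribelar 'diba':
  diba → diva   (b→v between vowels (before a back vowel))
  diva → divo   (a→o word-finally)
So the Bavaten cognate is 'divo'.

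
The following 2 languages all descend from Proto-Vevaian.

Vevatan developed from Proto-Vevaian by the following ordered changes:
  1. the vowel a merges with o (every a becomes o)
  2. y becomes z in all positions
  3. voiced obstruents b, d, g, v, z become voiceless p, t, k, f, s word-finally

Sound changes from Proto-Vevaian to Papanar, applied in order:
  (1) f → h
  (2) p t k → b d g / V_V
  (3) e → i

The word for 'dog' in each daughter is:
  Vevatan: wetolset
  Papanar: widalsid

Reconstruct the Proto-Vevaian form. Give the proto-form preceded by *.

*wetalsed

Position 8: Vevatan has t, Papanar has d. Taking the neighbouring segments as reconstructed: Vevatan t could go back to *t or *d; Papanar d can only go back to *d — the one source consistent with every daughter is *d.
Position 7: Vevatan has e, Papanar has i. Vevatan preserves e here (none of its changes turn any other segment into e), so the proto-segment is *e.
Position 4: Vevatan has o, Papanar has a. Papanar preserves a here (none of its changes turn any other segment into a), so the proto-segment is *a.
Continuing position by position gives *wetalsed; check it forward:
Vevatan: *wetalsed > wetolsed > wetolset  (by vowel merger, final devoicing)
Papanar: start from *wetalsed.
  rule 1: no change — wetalsed
  rule 2 (intervocalic voicing): wetalsed → wedalsed
  rule 3 (vowel merger): wedalsed → widalsid
  ⇒ Papanar widalsid
No other proto-form is consistent with every reflex, so the reconstruction is *wetalsed.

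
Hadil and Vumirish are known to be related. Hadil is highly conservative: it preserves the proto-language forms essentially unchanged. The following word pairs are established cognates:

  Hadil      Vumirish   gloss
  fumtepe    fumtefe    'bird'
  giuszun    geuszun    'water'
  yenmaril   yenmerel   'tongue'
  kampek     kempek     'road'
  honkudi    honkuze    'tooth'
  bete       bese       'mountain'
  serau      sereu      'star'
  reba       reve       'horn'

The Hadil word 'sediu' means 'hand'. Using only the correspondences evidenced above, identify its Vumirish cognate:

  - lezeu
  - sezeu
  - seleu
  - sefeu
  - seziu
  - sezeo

sezeu

honkudi ~ honkuze — Hadil d corresponds to Vumirish z between vowels (before a front vowel).
giuszun ~ geuszun — Hadil i corresponds to Vumirish e after a consonant, before a back vowel.
Applying these to Hadil 'sediu':
  sediu → seziu   (d→z between vowels (before a front vowel))
  seziu → sezeu   (i→e after a consonant, before a back vowel)
So the Vumirish cognate is 'sezeu'.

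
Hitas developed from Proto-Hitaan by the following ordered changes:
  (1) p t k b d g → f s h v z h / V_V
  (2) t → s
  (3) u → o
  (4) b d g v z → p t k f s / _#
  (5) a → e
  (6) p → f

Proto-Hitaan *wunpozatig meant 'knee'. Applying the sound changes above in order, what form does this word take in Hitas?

wonfozesik

Hitas: start from *wunpozatig.
  rule 1 (intervocalic lenition): wunpozatig → wunpozasig
  rule 2: no change — wunpozasig
  rule 3 (vowel merger): wunpozasig → wonpozasig
  rule 4 (final devoicing): wonpozasig → wonpozasik
  rule 5 (vowel merger): wonpozasik → wonpozesik
  rule 6 (unconditioned shift): wonpozesik → wonfozesik
  ⇒ Hitas wonfozesik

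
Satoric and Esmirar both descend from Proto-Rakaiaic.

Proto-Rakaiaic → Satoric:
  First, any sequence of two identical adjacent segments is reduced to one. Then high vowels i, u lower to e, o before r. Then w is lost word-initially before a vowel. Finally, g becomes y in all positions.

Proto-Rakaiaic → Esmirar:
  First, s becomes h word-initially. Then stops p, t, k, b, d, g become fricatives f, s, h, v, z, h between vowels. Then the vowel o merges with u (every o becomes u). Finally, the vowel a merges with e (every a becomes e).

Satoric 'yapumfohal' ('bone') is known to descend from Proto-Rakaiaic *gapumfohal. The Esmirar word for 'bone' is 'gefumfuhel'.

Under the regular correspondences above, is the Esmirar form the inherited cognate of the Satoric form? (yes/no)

Derive the expected Esmirar reflex of *gapumfohal:
Esmirar: start from *gapumfohal.
  rule 1: no change — gapumfohal
  rule 2 (intervocalic lenition): gapumfohal → gafumfohal
  rule 3 (vowel merger): gafumfohal → gafumfuhal
  rule 4 (vowel merger): gafumfuhal → gefumfuhel
  ⇒ Esmirar gefumfuhel
Esmirar 'gefumfuhel' matches the regular reflex exactly, so the pair is cognate.

yes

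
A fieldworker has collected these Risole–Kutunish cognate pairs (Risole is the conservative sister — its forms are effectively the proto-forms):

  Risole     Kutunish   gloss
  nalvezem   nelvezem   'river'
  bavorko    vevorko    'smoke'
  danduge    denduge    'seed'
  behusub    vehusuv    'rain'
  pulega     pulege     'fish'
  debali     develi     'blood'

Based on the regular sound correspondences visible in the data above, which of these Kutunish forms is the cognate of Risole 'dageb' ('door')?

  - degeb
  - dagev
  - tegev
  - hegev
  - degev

nalvezem ~ nelvezem, debali ~ develi — Risole a corresponds to Kutunish e after a consonant, before a consonant other than r, m, n, p, b, f, v.
behusub ~ vehusuv — Risole b corresponds to Kutunish v word-finally.
Applying these to Risole 'dageb':
  dageb → degeb   (a→e after a consonant, before a consonant other than r, m, n, p, b, f, v)
  degeb → degev   (b→v word-finally)
So the Kutunish cognate is 'degev'.

degev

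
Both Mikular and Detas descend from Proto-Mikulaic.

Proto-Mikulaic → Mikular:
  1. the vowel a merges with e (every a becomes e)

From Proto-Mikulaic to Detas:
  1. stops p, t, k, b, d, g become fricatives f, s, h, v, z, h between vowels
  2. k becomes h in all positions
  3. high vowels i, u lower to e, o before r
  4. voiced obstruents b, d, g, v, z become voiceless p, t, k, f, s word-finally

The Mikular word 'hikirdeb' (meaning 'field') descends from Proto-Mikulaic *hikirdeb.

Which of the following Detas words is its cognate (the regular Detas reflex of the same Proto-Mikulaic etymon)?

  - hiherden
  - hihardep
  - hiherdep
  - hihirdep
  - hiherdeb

hiherdep

Detas: *hikirdeb
  hikirdeb → hihirdeb   [intervocalic lenition]
  hihirdeb (rule 2 does not apply)
  hihirdeb → hiherdeb   [pre-rhotic lowering]
  hiherdeb → hiherdep   [final devoicing]
  giving Detas hiherdep.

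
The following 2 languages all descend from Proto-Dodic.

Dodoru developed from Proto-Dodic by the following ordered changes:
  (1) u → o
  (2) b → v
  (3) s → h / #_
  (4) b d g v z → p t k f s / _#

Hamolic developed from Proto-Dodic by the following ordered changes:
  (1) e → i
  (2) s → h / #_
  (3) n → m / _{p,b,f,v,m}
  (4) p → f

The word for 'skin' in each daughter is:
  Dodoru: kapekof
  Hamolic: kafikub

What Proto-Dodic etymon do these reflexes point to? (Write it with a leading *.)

*kapekub

Position 7: Dodoru has f, Hamolic has b. Hamolic preserves b here (none of its changes turn any other segment into b), so the proto-segment is *b.
Position 3: Dodoru has p, Hamolic has f. Dodoru preserves p here (none of its changes turn any other segment into p), so the proto-segment is *p.
Position 6: Dodoru has o, Hamolic has u. Hamolic preserves u here (none of its changes turn any other segment into u), so the proto-segment is *u.
This points to *kapekub. Verify forward in each daughter:
Dodoru: *kapekub
  kapekub → kapekob   [vowel merger]
  kapekob → kapekov   [unconditioned shift]
  kapekov (rule 3 does not apply)
  kapekov → kapekof   [final devoicing]
  giving Dodoru kapekof.
Hamolic: start from *kapekub.
  rule 1 (vowel merger): kapekub → kapikub
  rule 2: no change — kapikub
  rule 3: no change — kapikub
  rule 4 (unconditioned shift): kapikub → kafikub
  ⇒ Hamolic kafikub
Only *kapekub yields all of Dodoru kapekof, Hamolic kafikub.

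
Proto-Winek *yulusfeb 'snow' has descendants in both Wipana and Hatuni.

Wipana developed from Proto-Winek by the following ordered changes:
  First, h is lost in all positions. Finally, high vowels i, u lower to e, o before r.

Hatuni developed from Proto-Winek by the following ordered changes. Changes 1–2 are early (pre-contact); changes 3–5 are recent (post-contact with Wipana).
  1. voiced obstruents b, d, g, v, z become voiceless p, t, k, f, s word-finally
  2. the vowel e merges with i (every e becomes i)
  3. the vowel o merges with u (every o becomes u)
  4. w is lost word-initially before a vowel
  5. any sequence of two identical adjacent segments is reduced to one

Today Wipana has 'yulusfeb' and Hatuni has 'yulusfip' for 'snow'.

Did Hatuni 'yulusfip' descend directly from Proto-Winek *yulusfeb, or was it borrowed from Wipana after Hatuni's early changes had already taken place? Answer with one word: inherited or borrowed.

inherited

If inherited, *yulusfeb would pass through all of Hatuni's changes:
Hatuni: start from *yulusfeb.
  rule 1 (final devoicing): yulusfeb → yulusfep
  rule 2 (vowel merger): yulusfep → yulusfip
  rule 3: no change — yulusfip
  rule 4: no change — yulusfip
  rule 5: no change — yulusfip
  ⇒ Hatuni yulusfip
If borrowed from Wipana 'yulusfeb' after the early changes, it would undergo only the recent ones:
  rule 3 (vowel merger): no change (yulusfeb)
  rule 4 (glide loss): no change (yulusfeb)
  rule 5 (degemination): no change (yulusfeb)
  ⇒ as a loan: yulusfeb
Hatuni 'yulusfip' matches the inherited outcome exactly, so it is an inherited cognate, not a loan.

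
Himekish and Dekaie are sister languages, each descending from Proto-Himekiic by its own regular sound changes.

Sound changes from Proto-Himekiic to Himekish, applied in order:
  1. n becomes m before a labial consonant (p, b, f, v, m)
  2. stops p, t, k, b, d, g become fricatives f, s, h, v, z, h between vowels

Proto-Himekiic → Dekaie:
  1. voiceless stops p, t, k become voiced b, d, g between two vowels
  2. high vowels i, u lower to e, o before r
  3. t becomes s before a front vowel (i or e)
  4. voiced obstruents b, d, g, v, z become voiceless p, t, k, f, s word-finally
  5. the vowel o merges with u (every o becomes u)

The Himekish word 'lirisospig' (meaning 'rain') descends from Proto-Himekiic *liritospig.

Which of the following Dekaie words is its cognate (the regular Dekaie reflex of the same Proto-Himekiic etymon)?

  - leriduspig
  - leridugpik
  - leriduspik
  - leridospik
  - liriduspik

leriduspik

Dekaie: *liritospig > liridospig > leridospig > leridospik > leriduspik  (by intervocalic voicing, pre-rhotic lowering, final devoicing, vowel merger)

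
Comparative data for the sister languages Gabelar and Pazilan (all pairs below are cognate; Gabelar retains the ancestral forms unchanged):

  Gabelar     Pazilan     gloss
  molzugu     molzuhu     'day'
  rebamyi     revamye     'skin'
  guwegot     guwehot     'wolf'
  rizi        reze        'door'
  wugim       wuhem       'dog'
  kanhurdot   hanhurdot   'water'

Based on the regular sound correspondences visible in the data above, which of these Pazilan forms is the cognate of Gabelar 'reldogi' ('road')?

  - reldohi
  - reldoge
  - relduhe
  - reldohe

reldohe

wugim ~ wuhem — Gabelar g corresponds to Pazilan h between vowels (before a front vowel).
rebamyi ~ revamye, rizi ~ reze — Gabelar i corresponds to Pazilan e word-finally.
Applying these to Gabelar 'reldogi':
  reldogi → reldohi   (g→h between vowels (before a front vowel))
  reldohi → reldohe   (i→e word-finally)
So the Pazilan cognate is 'reldohe'.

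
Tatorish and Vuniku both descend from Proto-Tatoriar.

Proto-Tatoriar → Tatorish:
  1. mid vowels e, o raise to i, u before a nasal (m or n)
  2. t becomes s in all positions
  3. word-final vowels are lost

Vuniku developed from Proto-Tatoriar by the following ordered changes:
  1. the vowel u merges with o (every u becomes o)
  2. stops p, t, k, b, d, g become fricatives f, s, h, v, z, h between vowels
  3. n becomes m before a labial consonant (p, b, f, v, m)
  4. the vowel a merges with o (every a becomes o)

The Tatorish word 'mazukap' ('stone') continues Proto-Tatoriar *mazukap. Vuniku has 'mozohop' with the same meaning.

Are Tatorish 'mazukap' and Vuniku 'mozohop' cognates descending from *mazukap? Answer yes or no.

yes

Derive the expected Vuniku reflex of *mazukap:
Vuniku: *mazukap > mazokap > mazohap > mozohop  (by vowel merger, intervocalic lenition, vowel merger)
Vuniku 'mozohop' matches the regular reflex exactly, so the pair is cognate.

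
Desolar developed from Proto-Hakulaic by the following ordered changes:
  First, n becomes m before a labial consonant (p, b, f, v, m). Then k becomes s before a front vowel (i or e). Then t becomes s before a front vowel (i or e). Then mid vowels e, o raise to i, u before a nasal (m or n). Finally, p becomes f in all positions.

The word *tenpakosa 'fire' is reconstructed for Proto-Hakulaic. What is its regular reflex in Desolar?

simfakosa

Desolar: *tenpakosa
  tenpakosa → tempakosa   [nasal place assimilation]
  tempakosa (rule 2 does not apply)
  tempakosa → sempakosa   [palatalisation]
  sempakosa → simpakosa   [pre-nasal raising]
  simpakosa → simfakosa   [unconditioned shift]
  giving Desolar simfakosa.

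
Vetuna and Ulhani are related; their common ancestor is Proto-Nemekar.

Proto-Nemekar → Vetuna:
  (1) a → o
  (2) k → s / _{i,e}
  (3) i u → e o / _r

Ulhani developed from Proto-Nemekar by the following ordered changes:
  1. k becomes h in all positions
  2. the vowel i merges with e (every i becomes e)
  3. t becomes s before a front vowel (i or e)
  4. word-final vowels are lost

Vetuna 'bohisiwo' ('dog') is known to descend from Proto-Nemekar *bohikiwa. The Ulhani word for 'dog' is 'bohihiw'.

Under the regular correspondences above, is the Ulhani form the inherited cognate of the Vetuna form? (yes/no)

Derive the expected Ulhani reflex of *bohikiwa:
Ulhani: *bohikiwa
  bohikiwa → bohihiwa   [unconditioned shift]
  bohihiwa → bohehewa   [vowel merger]
  bohehewa (rule 3 does not apply)
  bohehewa → bohehew   [apocope]
  giving Ulhani bohehew.
The regular Ulhani reflex would be 'bohehew', but the attested form is 'bohihiw'. The correspondence is irregular, so they are not cognates (the Ulhani form has a different source).

no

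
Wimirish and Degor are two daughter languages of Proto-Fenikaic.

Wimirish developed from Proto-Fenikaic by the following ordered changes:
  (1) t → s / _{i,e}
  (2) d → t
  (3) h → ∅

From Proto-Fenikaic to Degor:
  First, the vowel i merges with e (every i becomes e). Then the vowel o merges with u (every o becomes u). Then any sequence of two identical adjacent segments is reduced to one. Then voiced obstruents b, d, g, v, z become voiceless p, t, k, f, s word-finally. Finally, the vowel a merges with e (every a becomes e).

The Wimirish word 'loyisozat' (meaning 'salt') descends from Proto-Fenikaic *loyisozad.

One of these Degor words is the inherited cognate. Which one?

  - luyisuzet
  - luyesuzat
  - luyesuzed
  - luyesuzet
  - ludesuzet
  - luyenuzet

luyesuzet

Degor: *loyisozad > loyesozad > luyesuzad > luyesuzat > luyesuzet  (by vowel merger, vowel merger, final devoicing, vowel merger)
The other candidates each miss or misapply at least one Degor change.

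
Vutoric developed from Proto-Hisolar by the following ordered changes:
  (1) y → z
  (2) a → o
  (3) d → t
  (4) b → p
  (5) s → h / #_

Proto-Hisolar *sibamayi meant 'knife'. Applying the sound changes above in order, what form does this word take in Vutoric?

hipomozi

Vutoric: *sibamayi
  sibamayi → sibamazi   [unconditioned shift]
  sibamazi → sibomozi   [vowel merger]
  sibomozi (rule 3 does not apply)
  sibomozi → sipomozi   [unconditioned shift]
  sipomozi → hipomozi   [debuccalisation]
  giving Vutoric hipomozi.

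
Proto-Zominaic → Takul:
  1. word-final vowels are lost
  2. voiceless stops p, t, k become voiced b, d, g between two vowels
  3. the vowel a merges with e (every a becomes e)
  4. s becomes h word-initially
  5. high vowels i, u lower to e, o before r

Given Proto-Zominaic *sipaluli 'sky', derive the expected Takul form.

Takul: *sipaluli
  sipaluli → sipalul   [apocope]
  sipalul → sibalul   [intervocalic voicing]
  sibalul → sibelul   [vowel merger]
  sibelul → hibelul   [debuccalisation]
  hibelul (rule 5 does not apply)
  giving Takul hibelul.

hibelul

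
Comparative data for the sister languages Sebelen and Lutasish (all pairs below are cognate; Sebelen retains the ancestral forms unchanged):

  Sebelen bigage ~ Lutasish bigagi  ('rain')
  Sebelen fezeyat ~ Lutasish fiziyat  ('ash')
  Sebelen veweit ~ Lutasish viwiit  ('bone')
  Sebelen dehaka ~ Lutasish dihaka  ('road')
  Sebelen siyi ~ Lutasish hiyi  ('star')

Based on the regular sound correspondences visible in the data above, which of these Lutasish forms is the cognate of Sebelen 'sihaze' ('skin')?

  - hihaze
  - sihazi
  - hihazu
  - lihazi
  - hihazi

siyi ~ hiyi — Sebelen s corresponds to Lutasish h word-initially before a front vowel.
bigage ~ bigagi — Sebelen e corresponds to Lutasish i word-finally.
Applying these to Sebelen 'sihaze':
  sihaze → hihaze   (s→h word-initially before a front vowel)
  hihaze → hihazi   (e→i word-finally)
So the Lutasish cognate is 'hihazi'.

hihazi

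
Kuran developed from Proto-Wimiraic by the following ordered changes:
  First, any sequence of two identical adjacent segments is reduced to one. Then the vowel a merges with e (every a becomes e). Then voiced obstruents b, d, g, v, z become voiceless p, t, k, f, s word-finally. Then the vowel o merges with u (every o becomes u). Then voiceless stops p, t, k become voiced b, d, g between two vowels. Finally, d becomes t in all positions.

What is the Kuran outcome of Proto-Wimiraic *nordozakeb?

Kuran: *nordozakeb
  nordozakeb (rule 1 does not apply)
  nordozakeb → nordozekeb   [vowel merger]
  nordozekeb → nordozekep   [final devoicing]
  nordozekep → nurduzekep   [vowel merger]
  nurduzekep → nurduzegep   [intervocalic voicing]
  nurduzegep → nurtuzegep   [unconditioned shift]
  giving Kuran nurtuzegep.

nurtuzegep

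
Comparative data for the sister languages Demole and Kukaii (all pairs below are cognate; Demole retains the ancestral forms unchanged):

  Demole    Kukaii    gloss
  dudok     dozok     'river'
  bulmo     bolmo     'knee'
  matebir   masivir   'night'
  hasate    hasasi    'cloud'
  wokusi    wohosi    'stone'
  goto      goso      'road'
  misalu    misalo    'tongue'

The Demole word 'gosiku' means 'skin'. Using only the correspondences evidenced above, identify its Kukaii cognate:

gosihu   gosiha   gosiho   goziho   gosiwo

wokusi ~ wohosi — Demole k corresponds to Kukaii h between vowels (before a back vowel).
misalu ~ misalo — Demole u corresponds to Kukaii o word-finally.
Applying these to Demole 'gosiku':
  gosiku → gosihu   (k→h between vowels (before a back vowel))
  gosihu → gosiho   (u→o word-finally)
So the Kukaii cognate is 'gosiho'.

gosiho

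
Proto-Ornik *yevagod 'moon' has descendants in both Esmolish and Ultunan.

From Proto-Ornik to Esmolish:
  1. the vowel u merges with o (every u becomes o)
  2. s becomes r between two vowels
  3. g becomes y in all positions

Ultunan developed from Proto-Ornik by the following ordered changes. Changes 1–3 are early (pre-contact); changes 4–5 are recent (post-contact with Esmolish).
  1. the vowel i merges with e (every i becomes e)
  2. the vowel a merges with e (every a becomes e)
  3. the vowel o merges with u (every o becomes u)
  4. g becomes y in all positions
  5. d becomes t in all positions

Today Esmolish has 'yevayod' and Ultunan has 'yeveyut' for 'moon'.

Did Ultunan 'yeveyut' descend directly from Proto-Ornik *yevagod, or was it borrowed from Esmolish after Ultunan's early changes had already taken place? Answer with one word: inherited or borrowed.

If inherited, *yevagod would pass through all of Ultunan's changes:
Ultunan: *yevagod > yevegod > yevegud > yeveyud > yeveyut  (by vowel merger, vowel merger, unconditioned shift, unconditioned shift)
If borrowed from Esmolish 'yevayod' after the early changes, it would undergo only the recent ones:
  rule 4 (unconditioned shift): no change (yevayod)
  rule 5 (unconditioned shift): yevayod → yevayot
  ⇒ as a loan: yevayot
Ultunan 'yeveyut' matches the inherited outcome exactly, so it is an inherited cognate, not a loan.

inherited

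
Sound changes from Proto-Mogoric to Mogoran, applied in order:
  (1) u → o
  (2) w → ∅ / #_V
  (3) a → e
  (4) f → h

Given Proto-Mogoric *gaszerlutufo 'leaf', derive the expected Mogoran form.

geszerlotoho

Mogoran: *gaszerlutufo > gaszerlotofo > geszerlotofo > geszerlotoho  (by vowel merger, vowel merger, unconditioned shift)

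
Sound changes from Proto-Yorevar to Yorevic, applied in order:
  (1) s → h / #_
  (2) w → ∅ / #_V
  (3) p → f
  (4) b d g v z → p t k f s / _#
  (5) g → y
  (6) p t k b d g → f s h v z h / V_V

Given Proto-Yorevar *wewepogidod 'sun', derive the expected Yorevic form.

ewefoyizot

Yorevic: *wewepogidod
  wewepogidod (rule 1 does not apply)
  wewepogidod → ewepogidod   [glide loss]
  ewepogidod → ewefogidod   [unconditioned shift]
  ewefogidod → ewefogidot   [final devoicing]
  ewefogidot → ewefoyidot   [unconditioned shift]
  ewefoyidot → ewefoyizot   [intervocalic lenition]
  giving Yorevic ewefoyizot.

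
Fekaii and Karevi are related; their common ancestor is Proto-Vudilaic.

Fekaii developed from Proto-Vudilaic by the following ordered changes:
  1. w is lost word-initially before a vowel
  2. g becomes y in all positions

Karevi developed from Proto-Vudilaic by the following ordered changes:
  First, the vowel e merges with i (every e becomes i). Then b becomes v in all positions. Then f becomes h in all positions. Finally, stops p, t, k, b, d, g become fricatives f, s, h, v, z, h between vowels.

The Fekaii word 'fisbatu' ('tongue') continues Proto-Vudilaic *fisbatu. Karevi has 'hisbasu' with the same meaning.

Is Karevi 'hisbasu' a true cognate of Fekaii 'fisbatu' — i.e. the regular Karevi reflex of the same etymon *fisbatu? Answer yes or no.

no

Derive the expected Karevi reflex of *fisbatu:
Karevi: start from *fisbatu.
  rule 1: no change — fisbatu
  rule 2 (unconditioned shift): fisbatu → fisvatu
  rule 3 (unconditioned shift): fisvatu → hisvatu
  rule 4 (intervocalic lenition): hisvatu → hisvasu
  ⇒ Karevi hisvasu
The regular Karevi reflex would be 'hisvasu', but the attested form is 'hisbasu'. The correspondence is irregular, so they are not cognates (the Karevi form has a different source).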